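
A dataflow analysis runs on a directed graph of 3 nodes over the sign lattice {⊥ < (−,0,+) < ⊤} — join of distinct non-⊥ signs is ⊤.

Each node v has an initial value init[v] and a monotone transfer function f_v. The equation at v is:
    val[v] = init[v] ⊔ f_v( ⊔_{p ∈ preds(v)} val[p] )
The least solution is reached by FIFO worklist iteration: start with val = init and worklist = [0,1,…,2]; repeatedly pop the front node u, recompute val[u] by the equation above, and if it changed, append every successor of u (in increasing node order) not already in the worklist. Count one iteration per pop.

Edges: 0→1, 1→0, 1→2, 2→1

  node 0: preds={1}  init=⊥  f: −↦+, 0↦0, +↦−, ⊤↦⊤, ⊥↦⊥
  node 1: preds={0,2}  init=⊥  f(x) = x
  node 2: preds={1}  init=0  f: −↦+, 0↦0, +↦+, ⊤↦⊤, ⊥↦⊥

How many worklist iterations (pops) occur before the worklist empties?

5

Trace (5 dequeues):
  [1] u=0 | in ⊥ | out ⊥ | ==
  [2] u=1 | in 0 | out 0 | prev ⊥ | push {0}
  [3] u=2 | in 0 | out 0 | ==
  [4] u=0 | in 0 | out 0 | prev ⊥ | push {1}
  [5] u=1 | in 0 | out 0 | ==

Converged values:
  [0] 0
  [1] 0
  [2] 0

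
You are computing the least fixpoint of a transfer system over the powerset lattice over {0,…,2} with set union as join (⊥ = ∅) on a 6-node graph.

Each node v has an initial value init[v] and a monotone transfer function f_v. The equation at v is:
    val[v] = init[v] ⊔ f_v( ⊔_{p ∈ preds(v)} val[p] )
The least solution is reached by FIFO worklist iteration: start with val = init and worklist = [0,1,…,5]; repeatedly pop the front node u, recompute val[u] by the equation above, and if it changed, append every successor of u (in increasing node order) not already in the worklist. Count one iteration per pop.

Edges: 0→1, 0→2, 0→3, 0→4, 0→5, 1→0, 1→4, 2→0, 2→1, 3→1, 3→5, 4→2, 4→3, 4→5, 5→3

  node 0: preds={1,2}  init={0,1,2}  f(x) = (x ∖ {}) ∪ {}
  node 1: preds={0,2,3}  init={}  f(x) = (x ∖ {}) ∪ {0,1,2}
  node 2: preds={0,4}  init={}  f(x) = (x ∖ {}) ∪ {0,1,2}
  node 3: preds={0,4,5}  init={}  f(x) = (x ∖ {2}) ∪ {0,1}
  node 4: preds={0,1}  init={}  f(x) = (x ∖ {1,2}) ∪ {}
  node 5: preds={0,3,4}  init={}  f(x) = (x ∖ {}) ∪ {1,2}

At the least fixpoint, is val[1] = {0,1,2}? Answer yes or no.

Iteration log — 10 steps:
  step 1. node 0  ⊔preds={}  new={0,1,2}  stable
  step 2. node 1  ⊔preds={0,1,2}  new={0,1,2}  old={}  +wl: 0
  step 3. node 2  ⊔preds={0,1,2}  new={0,1,2}  old={}  +wl: 1
  step 4. node 3  ⊔preds={0,1,2}  new={0,1}  old={}  +wl: 
  step 5. node 4  ⊔preds={0,1,2}  new={0}  old={}  +wl: 2,3
  step 6. node 5  ⊔preds={0,1,2}  new={0,1,2}  old={}  +wl: 
  step 7. node 0  ⊔preds={0,1,2}  new={0,1,2}  stable
  step 8. node 1  ⊔preds={0,1,2}  new={0,1,2}  stable
  step 9. node 2  ⊔preds={0,1,2}  new={0,1,2}  stable
  step 10. node 3  ⊔preds={0,1,2}  new={0,1}  stable

Least fixpoint reached:
  node 0: {0,1,2}
  node 1: {0,1,2}
  node 2: {0,1,2}
  node 3: {0,1}
  node 4: {0}
  node 5: {0,1,2}

yes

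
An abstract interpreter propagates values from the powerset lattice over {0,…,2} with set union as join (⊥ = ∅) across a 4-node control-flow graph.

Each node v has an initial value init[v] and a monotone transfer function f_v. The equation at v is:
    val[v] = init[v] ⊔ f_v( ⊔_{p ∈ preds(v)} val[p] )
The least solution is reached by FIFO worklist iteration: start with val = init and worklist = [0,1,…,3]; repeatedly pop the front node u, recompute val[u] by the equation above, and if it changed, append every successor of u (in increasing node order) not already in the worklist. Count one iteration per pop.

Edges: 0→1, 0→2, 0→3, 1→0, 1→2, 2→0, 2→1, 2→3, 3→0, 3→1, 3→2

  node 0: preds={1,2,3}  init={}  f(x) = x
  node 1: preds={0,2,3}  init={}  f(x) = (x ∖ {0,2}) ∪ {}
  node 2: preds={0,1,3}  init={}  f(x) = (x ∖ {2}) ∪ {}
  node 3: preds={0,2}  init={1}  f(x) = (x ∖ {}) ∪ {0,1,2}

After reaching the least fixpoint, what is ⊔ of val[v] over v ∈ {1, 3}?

{0,1,2}

Worklist (10 pops):
  #1 pop 0: in={1} → {1} (was {}); enqueue []
  #2 pop 1: in={1} → {1} (was {}); enqueue [0]
  #3 pop 2: in={1} → {1} (was {}); enqueue [1]
  #4 pop 3: in={1} → {0,1,2} (was {1}); enqueue [2]
  #5 pop 0: in={0,1,2} → {0,1,2} (was {1}); enqueue [3]
  #6 pop 1: in={0,1,2} → {1} (no change)
  #7 pop 2: in={0,1,2} → {0,1} (was {1}); enqueue [0,1]
  #8 pop 3: in={0,1,2} → {0,1,2} (no change)
  #9 pop 0: in={0,1,2} → {0,1,2} (no change)
  #10 pop 1: in={0,1,2} → {1} (no change)

Fixpoint:
  val[0] = {0,1,2}
  val[1] = {1}
  val[2] = {0,1}
  val[3] = {0,1,2}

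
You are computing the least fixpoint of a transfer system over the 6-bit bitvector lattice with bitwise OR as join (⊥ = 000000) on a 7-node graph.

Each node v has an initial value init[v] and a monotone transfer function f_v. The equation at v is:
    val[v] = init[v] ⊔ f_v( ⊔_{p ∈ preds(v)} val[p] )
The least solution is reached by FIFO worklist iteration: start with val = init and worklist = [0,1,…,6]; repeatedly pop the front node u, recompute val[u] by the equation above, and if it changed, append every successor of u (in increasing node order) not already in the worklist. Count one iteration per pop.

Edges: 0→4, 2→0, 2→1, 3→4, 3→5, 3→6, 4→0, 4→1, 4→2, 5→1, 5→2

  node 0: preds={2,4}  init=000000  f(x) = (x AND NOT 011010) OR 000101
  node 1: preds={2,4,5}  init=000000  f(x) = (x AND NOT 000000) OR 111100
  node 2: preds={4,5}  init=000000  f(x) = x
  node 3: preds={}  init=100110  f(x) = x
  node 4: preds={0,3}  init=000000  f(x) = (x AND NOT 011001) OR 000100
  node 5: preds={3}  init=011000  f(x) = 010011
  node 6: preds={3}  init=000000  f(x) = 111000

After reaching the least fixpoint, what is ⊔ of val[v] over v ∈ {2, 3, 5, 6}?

Trace (13 dequeues):
  [1] u=0 | in 000000 | out 000101 | prev 000000 | push {}
  [2] u=1 | in 011000 | out 111100 | prev 000000 | push {}
  [3] u=2 | in 011000 | out 011000 | prev 000000 | push {0,1}
  [4] u=3 | in 000000 | out 100110 | ==
  [5] u=4 | in 100111 | out 100110 | prev 000000 | push {2}
  [6] u=5 | in 100110 | out 011011 | prev 011000 | push {}
  [7] u=6 | in 100110 | out 111000 | prev 000000 | push {}
  [8] u=0 | in 111110 | out 100101 | prev 000101 | push {4}
  [9] u=1 | in 111111 | out 111111 | prev 111100 | push {}
  [10] u=2 | in 111111 | out 111111 | prev 011000 | push {0,1}
  [11] u=4 | in 100111 | out 100110 | ==
  [12] u=0 | in 111111 | out 100101 | ==
  [13] u=1 | in 111111 | out 111111 | ==

Converged values:
  [0] 100101
  [1] 111111
  [2] 111111
  [3] 100110
  [4] 100110
  [5] 011011
  [6] 111000

111111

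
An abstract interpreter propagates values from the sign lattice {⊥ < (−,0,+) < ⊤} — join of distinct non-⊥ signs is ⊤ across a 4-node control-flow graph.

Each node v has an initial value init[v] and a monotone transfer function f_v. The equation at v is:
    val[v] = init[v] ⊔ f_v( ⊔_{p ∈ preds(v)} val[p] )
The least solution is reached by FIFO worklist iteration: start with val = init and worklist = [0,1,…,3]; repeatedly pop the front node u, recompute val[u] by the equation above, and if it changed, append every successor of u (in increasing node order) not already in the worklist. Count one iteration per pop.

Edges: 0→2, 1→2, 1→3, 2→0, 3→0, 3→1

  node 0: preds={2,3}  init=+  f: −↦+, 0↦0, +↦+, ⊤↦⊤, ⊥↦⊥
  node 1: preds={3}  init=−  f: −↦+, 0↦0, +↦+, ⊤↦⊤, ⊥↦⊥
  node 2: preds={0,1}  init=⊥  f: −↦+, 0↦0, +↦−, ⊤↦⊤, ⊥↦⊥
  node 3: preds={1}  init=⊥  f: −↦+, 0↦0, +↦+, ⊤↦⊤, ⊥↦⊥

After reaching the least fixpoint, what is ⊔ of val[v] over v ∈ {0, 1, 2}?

Iteration log — 10 steps:
  step 1. node 0  ⊔preds=⊥  new=+  stable
  step 2. node 1  ⊔preds=⊥  new=−  stable
  step 3. node 2  ⊔preds=⊤  new=⊤  old=⊥  +wl: 0
  step 4. node 3  ⊔preds=−  new=+  old=⊥  +wl: 1
  step 5. node 0  ⊔preds=⊤  new=⊤  old=+  +wl: 2
  step 6. node 1  ⊔preds=+  new=⊤  old=−  +wl: 3
  step 7. node 2  ⊔preds=⊤  new=⊤  stable
  step 8. node 3  ⊔preds=⊤  new=⊤  old=+  +wl: 0,1
  step 9. node 0  ⊔preds=⊤  new=⊤  stable
  step 10. node 1  ⊔preds=⊤  new=⊤  stable

Least fixpoint reached:
  node 0: ⊤
  node 1: ⊤
  node 2: ⊤
  node 3: ⊤

⊤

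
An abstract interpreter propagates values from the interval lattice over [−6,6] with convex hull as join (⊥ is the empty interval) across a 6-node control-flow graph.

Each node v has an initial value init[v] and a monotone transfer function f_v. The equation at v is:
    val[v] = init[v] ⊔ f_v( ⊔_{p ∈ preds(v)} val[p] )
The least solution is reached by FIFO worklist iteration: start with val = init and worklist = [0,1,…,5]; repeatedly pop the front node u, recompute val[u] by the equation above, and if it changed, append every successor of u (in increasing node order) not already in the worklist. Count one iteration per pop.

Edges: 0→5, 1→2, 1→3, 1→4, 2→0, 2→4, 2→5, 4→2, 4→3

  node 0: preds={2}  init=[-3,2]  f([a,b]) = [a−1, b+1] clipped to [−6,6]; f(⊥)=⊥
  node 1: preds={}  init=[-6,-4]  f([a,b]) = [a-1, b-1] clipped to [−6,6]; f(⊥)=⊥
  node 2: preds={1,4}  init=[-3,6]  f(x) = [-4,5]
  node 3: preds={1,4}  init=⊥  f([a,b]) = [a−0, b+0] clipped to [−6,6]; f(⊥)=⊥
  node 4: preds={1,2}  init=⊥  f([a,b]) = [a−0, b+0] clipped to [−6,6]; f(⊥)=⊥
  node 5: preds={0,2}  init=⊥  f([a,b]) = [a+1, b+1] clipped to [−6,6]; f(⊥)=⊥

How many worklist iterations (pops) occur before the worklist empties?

10

Worklist (10 pops):
  #1 pop 0: in=[-3,6] → [-4,6] (was [-3,2]); enqueue []
  #2 pop 1: in=⊥ → [-6,-4] (no change)
  #3 pop 2: in=[-6,-4] → [-4,6] (was [-3,6]); enqueue [0]
  #4 pop 3: in=[-6,-4] → [-6,-4] (was ⊥); enqueue []
  #5 pop 4: in=[-6,6] → [-6,6] (was ⊥); enqueue [2,3]
  #6 pop 5: in=[-4,6] → [-3,6] (was ⊥); enqueue []
  #7 pop 0: in=[-4,6] → [-5,6] (was [-4,6]); enqueue [5]
  #8 pop 2: in=[-6,6] → [-4,6] (no change)
  #9 pop 3: in=[-6,6] → [-6,6] (was [-6,-4]); enqueue []
  #10 pop 5: in=[-5,6] → [-4,6] (was [-3,6]); enqueue []

Fixpoint:
  val[0] = [-5,6]
  val[1] = [-6,-4]
  val[2] = [-4,6]
  val[3] = [-6,6]
  val[4] = [-6,6]
  val[5] = [-4,6]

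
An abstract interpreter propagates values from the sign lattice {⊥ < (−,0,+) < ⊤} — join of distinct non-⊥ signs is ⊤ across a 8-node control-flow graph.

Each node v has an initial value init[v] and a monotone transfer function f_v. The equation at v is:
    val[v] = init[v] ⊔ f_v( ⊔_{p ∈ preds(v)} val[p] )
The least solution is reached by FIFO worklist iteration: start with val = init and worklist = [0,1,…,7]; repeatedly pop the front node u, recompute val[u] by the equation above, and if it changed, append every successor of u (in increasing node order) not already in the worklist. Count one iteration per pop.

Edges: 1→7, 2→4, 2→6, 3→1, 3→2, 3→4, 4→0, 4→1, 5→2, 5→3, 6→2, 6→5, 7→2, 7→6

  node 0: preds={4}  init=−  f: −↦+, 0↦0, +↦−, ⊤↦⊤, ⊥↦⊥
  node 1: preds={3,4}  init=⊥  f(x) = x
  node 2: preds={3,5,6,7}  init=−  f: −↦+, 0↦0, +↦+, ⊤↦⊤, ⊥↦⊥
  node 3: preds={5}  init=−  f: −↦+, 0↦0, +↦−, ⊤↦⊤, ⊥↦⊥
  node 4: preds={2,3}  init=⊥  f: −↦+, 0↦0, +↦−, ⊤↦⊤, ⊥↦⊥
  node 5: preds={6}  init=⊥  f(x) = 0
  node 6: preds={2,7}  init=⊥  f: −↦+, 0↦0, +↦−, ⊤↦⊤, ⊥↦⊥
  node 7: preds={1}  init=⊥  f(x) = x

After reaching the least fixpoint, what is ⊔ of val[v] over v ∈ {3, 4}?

⊤

Trace (19 dequeues):
  [1] u=0 | in ⊥ | out − | ==
  [2] u=1 | in − | out − | prev ⊥ | push {}
  [3] u=2 | in − | out ⊤ | prev − | push {}
  [4] u=3 | in ⊥ | out − | ==
  [5] u=4 | in ⊤ | out ⊤ | prev ⊥ | push {0,1}
  [6] u=5 | in ⊥ | out 0 | prev ⊥ | push {2,3}
  [7] u=6 | in ⊤ | out ⊤ | prev ⊥ | push {5}
  [8] u=7 | in − | out − | prev ⊥ | push {6}
  [9] u=0 | in ⊤ | out ⊤ | prev − | push {}
  [10] u=1 | in ⊤ | out ⊤ | prev − | push {7}
  [11] u=2 | in ⊤ | out ⊤ | ==
  [12] u=3 | in 0 | out ⊤ | prev − | push {1,2,4}
  [13] u=5 | in ⊤ | out 0 | ==
  [14] u=6 | in ⊤ | out ⊤ | ==
  [15] u=7 | in ⊤ | out ⊤ | prev − | push {6}
  [16] u=1 | in ⊤ | out ⊤ | ==
  [17] u=2 | in ⊤ | out ⊤ | ==
  [18] u=4 | in ⊤ | out ⊤ | ==
  [19] u=6 | in ⊤ | out ⊤ | ==

Converged values:
  [0] ⊤
  [1] ⊤
  [2] ⊤
  [3] ⊤
  [4] ⊤
  [5] 0
  [6] ⊤
  [7] ⊤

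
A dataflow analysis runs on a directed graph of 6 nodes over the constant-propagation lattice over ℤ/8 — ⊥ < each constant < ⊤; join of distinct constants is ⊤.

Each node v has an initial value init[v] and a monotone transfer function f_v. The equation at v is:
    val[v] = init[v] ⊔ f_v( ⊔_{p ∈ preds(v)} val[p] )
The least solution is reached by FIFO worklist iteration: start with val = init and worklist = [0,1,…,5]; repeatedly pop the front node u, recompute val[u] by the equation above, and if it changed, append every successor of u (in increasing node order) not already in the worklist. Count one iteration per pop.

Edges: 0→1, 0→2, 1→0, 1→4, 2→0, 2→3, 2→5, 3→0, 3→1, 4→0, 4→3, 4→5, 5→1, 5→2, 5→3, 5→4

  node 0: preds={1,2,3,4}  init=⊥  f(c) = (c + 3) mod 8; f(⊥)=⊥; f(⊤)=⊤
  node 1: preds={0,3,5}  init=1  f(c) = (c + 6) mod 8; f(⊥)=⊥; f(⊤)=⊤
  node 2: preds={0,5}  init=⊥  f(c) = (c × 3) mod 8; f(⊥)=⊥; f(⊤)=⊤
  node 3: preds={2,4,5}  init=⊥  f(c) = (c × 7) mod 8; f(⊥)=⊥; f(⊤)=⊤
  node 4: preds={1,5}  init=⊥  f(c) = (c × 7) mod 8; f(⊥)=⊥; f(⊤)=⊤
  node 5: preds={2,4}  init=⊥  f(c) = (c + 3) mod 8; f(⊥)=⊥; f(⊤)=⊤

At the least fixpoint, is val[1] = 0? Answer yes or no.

Trace (15 dequeues):
  [1] u=0 | in 1 | out 4 | prev ⊥ | push {}
  [2] u=1 | in 4 | out ⊤ | prev 1 | push {0}
  [3] u=2 | in 4 | out 4 | prev ⊥ | push {}
  [4] u=3 | in 4 | out 4 | prev ⊥ | push {1}
  [5] u=4 | in ⊤ | out ⊤ | prev ⊥ | push {3}
  [6] u=5 | in ⊤ | out ⊤ | prev ⊥ | push {2,4}
  [7] u=0 | in ⊤ | out ⊤ | prev 4 | push {}
  [8] u=1 | in ⊤ | out ⊤ | ==
  [9] u=3 | in ⊤ | out ⊤ | prev 4 | push {0,1}
  [10] u=2 | in ⊤ | out ⊤ | prev 4 | push {3,5}
  [11] u=4 | in ⊤ | out ⊤ | ==
  [12] u=0 | in ⊤ | out ⊤ | ==
  [13] u=1 | in ⊤ | out ⊤ | ==
  [14] u=3 | in ⊤ | out ⊤ | ==
  [15] u=5 | in ⊤ | out ⊤ | ==

Converged values:
  [0] ⊤
  [1] ⊤
  [2] ⊤
  [3] ⊤
  [4] ⊤
  [5] ⊤

no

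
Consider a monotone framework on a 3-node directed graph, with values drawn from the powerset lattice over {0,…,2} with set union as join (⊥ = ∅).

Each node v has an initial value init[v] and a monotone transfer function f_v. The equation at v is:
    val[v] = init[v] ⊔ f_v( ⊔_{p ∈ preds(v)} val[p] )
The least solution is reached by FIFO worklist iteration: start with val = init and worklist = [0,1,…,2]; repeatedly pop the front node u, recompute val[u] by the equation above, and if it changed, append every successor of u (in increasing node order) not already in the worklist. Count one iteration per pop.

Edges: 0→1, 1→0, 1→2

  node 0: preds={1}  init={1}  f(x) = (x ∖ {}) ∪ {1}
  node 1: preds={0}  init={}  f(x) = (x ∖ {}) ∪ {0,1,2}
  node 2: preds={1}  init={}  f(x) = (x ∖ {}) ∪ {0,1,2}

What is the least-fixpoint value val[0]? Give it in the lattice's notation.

{0,1,2}

Trace (5 dequeues):
  [1] u=0 | in {} | out {1} | ==
  [2] u=1 | in {1} | out {0,1,2} | prev {} | push {0}
  [3] u=2 | in {0,1,2} | out {0,1,2} | prev {} | push {}
  [4] u=0 | in {0,1,2} | out {0,1,2} | prev {1} | push {1}
  [5] u=1 | in {0,1,2} | out {0,1,2} | ==

Converged values:
  [0] {0,1,2}
  [1] {0,1,2}
  [2] {0,1,2}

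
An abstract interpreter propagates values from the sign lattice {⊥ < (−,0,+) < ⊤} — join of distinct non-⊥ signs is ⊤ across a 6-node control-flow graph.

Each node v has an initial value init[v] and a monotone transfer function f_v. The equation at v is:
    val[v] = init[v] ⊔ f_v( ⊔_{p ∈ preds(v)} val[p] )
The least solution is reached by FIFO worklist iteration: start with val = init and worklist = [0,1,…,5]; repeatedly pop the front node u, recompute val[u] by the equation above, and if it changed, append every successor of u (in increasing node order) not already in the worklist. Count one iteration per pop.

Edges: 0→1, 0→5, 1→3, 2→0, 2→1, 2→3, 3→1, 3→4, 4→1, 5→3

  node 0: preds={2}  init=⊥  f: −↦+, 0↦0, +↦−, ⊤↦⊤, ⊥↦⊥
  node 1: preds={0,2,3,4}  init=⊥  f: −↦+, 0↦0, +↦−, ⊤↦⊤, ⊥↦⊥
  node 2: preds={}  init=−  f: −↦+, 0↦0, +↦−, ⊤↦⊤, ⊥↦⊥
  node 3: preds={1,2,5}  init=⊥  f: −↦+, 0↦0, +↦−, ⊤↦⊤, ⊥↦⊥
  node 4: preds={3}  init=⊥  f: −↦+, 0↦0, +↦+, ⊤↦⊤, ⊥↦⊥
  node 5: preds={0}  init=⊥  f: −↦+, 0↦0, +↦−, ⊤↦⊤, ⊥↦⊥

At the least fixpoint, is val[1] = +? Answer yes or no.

Iteration log — 8 steps:
  step 1. node 0  ⊔preds=−  new=+  old=⊥  +wl: 
  step 2. node 1  ⊔preds=⊤  new=⊤  old=⊥  +wl: 
  step 3. node 2  ⊔preds=⊥  new=−  stable
  step 4. node 3  ⊔preds=⊤  new=⊤  old=⊥  +wl: 1
  step 5. node 4  ⊔preds=⊤  new=⊤  old=⊥  +wl: 
  step 6. node 5  ⊔preds=+  new=−  old=⊥  +wl: 3
  step 7. node 1  ⊔preds=⊤  new=⊤  stable
  step 8. node 3  ⊔preds=⊤  new=⊤  stable

Least fixpoint reached:
  node 0: +
  node 1: ⊤
  node 2: −
  node 3: ⊤
  node 4: ⊤
  node 5: −

no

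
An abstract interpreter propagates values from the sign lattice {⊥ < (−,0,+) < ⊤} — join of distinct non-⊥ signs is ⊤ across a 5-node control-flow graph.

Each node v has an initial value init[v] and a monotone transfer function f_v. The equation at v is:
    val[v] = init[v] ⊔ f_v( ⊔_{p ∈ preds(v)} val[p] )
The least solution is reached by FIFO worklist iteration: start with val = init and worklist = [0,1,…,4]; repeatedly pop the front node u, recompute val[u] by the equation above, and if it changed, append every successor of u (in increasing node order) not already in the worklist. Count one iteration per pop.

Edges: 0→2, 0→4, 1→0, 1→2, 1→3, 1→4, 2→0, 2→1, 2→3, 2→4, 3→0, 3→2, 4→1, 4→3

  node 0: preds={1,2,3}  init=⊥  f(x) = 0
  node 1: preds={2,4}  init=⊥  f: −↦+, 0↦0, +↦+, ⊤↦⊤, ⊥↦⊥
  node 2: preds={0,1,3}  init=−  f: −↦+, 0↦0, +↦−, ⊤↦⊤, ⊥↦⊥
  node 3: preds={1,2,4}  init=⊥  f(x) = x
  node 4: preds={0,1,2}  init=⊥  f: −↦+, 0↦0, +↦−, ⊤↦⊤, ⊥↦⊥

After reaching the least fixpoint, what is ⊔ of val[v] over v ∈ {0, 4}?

Worklist (11 pops):
  #1 pop 0: in=− → 0 (was ⊥); enqueue []
  #2 pop 1: in=− → + (was ⊥); enqueue [0]
  #3 pop 2: in=⊤ → ⊤ (was −); enqueue [1]
  #4 pop 3: in=⊤ → ⊤ (was ⊥); enqueue [2]
  #5 pop 4: in=⊤ → ⊤ (was ⊥); enqueue [3]
  #6 pop 0: in=⊤ → 0 (no change)
  #7 pop 1: in=⊤ → ⊤ (was +); enqueue [0,4]
  #8 pop 2: in=⊤ → ⊤ (no change)
  #9 pop 3: in=⊤ → ⊤ (no change)
  #10 pop 0: in=⊤ → 0 (no change)
  #11 pop 4: in=⊤ → ⊤ (no change)

Fixpoint:
  val[0] = 0
  val[1] = ⊤
  val[2] = ⊤
  val[3] = ⊤
  val[4] = ⊤

⊤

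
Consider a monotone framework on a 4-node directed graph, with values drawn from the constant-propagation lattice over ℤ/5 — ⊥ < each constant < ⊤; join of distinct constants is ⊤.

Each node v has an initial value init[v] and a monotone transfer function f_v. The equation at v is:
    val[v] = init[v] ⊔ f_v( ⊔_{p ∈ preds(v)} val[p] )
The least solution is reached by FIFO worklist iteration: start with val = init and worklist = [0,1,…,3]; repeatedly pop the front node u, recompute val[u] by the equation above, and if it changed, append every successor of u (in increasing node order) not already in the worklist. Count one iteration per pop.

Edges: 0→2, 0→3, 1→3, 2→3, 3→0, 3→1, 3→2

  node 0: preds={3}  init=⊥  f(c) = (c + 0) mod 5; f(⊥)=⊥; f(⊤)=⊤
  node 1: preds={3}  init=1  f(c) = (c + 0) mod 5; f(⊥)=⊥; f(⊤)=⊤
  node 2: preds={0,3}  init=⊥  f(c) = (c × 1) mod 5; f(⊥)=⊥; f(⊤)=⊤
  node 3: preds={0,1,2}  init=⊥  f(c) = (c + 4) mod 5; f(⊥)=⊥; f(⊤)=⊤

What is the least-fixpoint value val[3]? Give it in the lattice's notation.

Worklist (12 pops):
  #1 pop 0: in=⊥ → ⊥ (no change)
  #2 pop 1: in=⊥ → 1 (no change)
  #3 pop 2: in=⊥ → ⊥ (no change)
  #4 pop 3: in=1 → 0 (was ⊥); enqueue [0,1,2]
  #5 pop 0: in=0 → 0 (was ⊥); enqueue [3]
  #6 pop 1: in=0 → ⊤ (was 1); enqueue []
  #7 pop 2: in=0 → 0 (was ⊥); enqueue []
  #8 pop 3: in=⊤ → ⊤ (was 0); enqueue [0,1,2]
  #9 pop 0: in=⊤ → ⊤ (was 0); enqueue [3]
  #10 pop 1: in=⊤ → ⊤ (no change)
  #11 pop 2: in=⊤ → ⊤ (was 0); enqueue []
  #12 pop 3: in=⊤ → ⊤ (no change)

Fixpoint:
  val[0] = ⊤
  val[1] = ⊤
  val[2] = ⊤
  val[3] = ⊤

⊤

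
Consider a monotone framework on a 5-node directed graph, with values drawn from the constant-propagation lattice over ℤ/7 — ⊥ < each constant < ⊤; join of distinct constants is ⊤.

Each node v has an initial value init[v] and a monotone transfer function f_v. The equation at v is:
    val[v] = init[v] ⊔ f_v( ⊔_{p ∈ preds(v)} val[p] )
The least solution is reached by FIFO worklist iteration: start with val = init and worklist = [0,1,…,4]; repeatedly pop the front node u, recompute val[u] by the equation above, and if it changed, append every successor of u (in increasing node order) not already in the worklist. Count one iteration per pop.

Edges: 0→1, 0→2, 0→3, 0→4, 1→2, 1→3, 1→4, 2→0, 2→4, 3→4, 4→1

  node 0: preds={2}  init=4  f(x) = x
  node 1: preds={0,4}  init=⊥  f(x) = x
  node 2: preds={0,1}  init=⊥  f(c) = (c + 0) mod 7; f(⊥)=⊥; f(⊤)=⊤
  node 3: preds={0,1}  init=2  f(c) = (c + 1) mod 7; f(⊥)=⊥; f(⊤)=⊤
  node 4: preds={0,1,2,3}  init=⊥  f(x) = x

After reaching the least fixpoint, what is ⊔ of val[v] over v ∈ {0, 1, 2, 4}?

⊤

Worklist (15 pops):
  #1 pop 0: in=⊥ → 4 (no change)
  #2 pop 1: in=4 → 4 (was ⊥); enqueue []
  #3 pop 2: in=4 → 4 (was ⊥); enqueue [0]
  #4 pop 3: in=4 → ⊤ (was 2); enqueue []
  #5 pop 4: in=⊤ → ⊤ (was ⊥); enqueue [1]
  #6 pop 0: in=4 → 4 (no change)
  #7 pop 1: in=⊤ → ⊤ (was 4); enqueue [2,3,4]
  #8 pop 2: in=⊤ → ⊤ (was 4); enqueue [0]
  #9 pop 3: in=⊤ → ⊤ (no change)
  #10 pop 4: in=⊤ → ⊤ (no change)
  #11 pop 0: in=⊤ → ⊤ (was 4); enqueue [1,2,3,4]
  #12 pop 1: in=⊤ → ⊤ (no change)
  #13 pop 2: in=⊤ → ⊤ (no change)
  #14 pop 3: in=⊤ → ⊤ (no change)
  #15 pop 4: in=⊤ → ⊤ (no change)

Fixpoint:
  val[0] = ⊤
  val[1] = ⊤
  val[2] = ⊤
  val[3] = ⊤
  val[4] = ⊤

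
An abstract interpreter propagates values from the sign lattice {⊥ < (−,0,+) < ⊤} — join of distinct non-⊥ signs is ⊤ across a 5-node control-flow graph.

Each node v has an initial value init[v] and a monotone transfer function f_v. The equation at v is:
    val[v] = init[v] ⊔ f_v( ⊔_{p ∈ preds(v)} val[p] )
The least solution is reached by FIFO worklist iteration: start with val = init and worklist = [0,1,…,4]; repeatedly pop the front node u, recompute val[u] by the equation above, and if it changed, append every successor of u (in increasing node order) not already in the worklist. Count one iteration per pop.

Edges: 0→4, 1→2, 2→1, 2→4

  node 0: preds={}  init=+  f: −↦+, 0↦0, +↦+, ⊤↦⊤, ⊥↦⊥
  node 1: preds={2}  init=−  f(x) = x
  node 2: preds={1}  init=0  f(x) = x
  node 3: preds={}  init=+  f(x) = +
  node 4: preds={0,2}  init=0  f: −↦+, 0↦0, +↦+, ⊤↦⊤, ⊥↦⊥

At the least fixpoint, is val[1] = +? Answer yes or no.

no

Worklist (6 pops):
  #1 pop 0: in=⊥ → + (no change)
  #2 pop 1: in=0 → ⊤ (was −); enqueue []
  #3 pop 2: in=⊤ → ⊤ (was 0); enqueue [1]
  #4 pop 3: in=⊥ → + (no change)
  #5 pop 4: in=⊤ → ⊤ (was 0); enqueue []
  #6 pop 1: in=⊤ → ⊤ (no change)

Fixpoint:
  val[0] = +
  val[1] = ⊤
  val[2] = ⊤
  val[3] = +
  val[4] = ⊤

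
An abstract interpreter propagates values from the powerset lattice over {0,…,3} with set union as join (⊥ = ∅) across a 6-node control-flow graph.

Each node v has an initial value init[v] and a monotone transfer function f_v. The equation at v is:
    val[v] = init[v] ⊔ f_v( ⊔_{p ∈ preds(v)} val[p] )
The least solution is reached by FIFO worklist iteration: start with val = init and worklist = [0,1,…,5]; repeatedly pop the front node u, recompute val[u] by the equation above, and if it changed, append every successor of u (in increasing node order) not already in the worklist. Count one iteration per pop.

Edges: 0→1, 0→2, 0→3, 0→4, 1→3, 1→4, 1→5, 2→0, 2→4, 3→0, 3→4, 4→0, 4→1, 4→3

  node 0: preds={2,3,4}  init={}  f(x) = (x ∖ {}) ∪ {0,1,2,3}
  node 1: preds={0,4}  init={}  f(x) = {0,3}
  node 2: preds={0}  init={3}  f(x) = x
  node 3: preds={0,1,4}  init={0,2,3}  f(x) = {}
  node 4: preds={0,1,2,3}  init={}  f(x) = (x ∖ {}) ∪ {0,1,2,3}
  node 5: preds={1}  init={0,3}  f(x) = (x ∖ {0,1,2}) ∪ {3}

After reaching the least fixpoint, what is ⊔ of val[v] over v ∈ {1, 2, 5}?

{0,1,2,3}

Trace (9 dequeues):
  [1] u=0 | in {0,2,3} | out {0,1,2,3} | prev {} | push {}
  [2] u=1 | in {0,1,2,3} | out {0,3} | prev {} | push {}
  [3] u=2 | in {0,1,2,3} | out {0,1,2,3} | prev {3} | push {0}
  [4] u=3 | in {0,1,2,3} | out {0,2,3} | ==
  [5] u=4 | in {0,1,2,3} | out {0,1,2,3} | prev {} | push {1,3}
  [6] u=5 | in {0,3} | out {0,3} | ==
  [7] u=0 | in {0,1,2,3} | out {0,1,2,3} | ==
  [8] u=1 | in {0,1,2,3} | out {0,3} | ==
  [9] u=3 | in {0,1,2,3} | out {0,2,3} | ==

Converged values:
  [0] {0,1,2,3}
  [1] {0,3}
  [2] {0,1,2,3}
  [3] {0,2,3}
  [4] {0,1,2,3}
  [5] {0,3}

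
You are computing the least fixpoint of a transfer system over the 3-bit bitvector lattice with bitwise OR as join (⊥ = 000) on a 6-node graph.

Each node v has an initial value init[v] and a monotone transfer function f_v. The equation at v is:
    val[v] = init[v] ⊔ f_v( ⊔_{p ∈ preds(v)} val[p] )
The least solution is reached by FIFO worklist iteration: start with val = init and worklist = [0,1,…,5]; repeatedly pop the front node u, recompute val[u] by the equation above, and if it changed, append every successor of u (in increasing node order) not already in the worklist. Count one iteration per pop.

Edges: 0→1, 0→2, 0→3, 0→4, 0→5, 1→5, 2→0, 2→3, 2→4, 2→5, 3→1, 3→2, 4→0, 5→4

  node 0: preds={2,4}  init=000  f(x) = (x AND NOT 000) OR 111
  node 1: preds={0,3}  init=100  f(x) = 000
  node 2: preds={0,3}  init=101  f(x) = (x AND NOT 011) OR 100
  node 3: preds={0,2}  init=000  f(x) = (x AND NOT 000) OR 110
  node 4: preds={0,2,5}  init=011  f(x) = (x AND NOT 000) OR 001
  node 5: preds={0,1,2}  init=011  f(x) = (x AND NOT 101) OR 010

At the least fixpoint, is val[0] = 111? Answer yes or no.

yes

Trace (9 dequeues):
  [1] u=0 | in 111 | out 111 | prev 000 | push {}
  [2] u=1 | in 111 | out 100 | ==
  [3] u=2 | in 111 | out 101 | ==
  [4] u=3 | in 111 | out 111 | prev 000 | push {1,2}
  [5] u=4 | in 111 | out 111 | prev 011 | push {0}
  [6] u=5 | in 111 | out 011 | ==
  [7] u=1 | in 111 | out 100 | ==
  [8] u=2 | in 111 | out 101 | ==
  [9] u=0 | in 111 | out 111 | ==

Converged values:
  [0] 111
  [1] 100
  [2] 101
  [3] 111
  [4] 111
  [5] 011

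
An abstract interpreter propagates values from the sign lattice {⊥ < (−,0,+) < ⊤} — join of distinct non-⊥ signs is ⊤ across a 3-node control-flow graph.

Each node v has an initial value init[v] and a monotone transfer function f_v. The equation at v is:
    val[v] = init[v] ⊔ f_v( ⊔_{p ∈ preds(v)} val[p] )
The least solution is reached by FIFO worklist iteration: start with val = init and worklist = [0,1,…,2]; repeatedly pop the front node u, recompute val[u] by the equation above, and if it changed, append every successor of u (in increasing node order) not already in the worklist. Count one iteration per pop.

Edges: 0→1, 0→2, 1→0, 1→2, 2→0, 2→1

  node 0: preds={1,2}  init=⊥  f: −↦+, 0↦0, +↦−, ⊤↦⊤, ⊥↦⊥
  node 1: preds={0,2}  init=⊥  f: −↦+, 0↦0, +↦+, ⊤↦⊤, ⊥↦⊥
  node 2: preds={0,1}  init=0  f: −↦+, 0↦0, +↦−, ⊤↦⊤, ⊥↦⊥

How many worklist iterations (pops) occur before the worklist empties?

4

Trace (4 dequeues):
  [1] u=0 | in 0 | out 0 | prev ⊥ | push {}
  [2] u=1 | in 0 | out 0 | prev ⊥ | push {0}
  [3] u=2 | in 0 | out 0 | ==
  [4] u=0 | in 0 | out 0 | ==

Converged values:
  [0] 0
  [1] 0
  [2] 0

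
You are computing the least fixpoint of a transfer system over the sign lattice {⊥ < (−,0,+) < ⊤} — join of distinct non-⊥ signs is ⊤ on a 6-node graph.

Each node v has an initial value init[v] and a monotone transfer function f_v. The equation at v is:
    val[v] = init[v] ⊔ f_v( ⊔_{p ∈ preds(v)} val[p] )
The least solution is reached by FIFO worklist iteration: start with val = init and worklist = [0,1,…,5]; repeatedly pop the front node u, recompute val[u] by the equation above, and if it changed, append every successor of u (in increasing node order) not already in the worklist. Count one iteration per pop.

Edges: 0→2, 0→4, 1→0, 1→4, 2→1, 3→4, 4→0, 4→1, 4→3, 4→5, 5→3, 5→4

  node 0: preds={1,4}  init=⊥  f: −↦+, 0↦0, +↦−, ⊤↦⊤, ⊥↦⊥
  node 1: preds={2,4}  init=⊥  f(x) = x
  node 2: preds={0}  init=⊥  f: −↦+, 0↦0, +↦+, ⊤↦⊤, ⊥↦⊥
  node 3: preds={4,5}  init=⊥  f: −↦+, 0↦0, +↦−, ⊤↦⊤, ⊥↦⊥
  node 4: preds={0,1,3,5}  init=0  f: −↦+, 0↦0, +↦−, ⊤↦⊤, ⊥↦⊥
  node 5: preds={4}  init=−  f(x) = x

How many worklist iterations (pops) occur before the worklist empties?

Trace (13 dequeues):
  [1] u=0 | in 0 | out 0 | prev ⊥ | push {}
  [2] u=1 | in 0 | out 0 | prev ⊥ | push {0}
  [3] u=2 | in 0 | out 0 | prev ⊥ | push {1}
  [4] u=3 | in ⊤ | out ⊤ | prev ⊥ | push {}
  [5] u=4 | in ⊤ | out ⊤ | prev 0 | push {3}
  [6] u=5 | in ⊤ | out ⊤ | prev − | push {4}
  [7] u=0 | in ⊤ | out ⊤ | prev 0 | push {2}
  [8] u=1 | in ⊤ | out ⊤ | prev 0 | push {0}
  [9] u=3 | in ⊤ | out ⊤ | ==
  [10] u=4 | in ⊤ | out ⊤ | ==
  [11] u=2 | in ⊤ | out ⊤ | prev 0 | push {1}
  [12] u=0 | in ⊤ | out ⊤ | ==
  [13] u=1 | in ⊤ | out ⊤ | ==

Converged values:
  [0] ⊤
  [1] ⊤
  [2] ⊤
  [3] ⊤
  [4] ⊤
  [5] ⊤

13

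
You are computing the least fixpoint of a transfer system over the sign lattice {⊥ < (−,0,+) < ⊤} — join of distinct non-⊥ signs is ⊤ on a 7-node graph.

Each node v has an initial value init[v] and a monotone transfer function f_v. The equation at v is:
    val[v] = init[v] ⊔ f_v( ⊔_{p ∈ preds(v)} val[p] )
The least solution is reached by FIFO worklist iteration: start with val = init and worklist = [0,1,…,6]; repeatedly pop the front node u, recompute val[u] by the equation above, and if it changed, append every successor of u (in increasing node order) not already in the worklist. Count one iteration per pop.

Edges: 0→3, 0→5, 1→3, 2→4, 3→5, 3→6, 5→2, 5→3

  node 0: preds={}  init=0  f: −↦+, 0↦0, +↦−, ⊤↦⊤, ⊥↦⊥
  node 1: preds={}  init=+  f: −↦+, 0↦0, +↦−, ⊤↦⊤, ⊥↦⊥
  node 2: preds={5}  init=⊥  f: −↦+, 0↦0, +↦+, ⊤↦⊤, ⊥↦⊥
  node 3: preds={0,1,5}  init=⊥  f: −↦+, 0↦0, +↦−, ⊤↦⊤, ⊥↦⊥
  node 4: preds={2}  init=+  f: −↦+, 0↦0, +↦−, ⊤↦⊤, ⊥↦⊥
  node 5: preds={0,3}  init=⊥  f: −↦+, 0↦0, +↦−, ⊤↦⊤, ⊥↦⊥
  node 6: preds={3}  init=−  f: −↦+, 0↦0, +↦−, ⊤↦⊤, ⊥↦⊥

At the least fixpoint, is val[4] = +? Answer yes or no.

Trace (10 dequeues):
  [1] u=0 | in ⊥ | out 0 | ==
  [2] u=1 | in ⊥ | out + | ==
  [3] u=2 | in ⊥ | out ⊥ | ==
  [4] u=3 | in ⊤ | out ⊤ | prev ⊥ | push {}
  [5] u=4 | in ⊥ | out + | ==
  [6] u=5 | in ⊤ | out ⊤ | prev ⊥ | push {2,3}
  [7] u=6 | in ⊤ | out ⊤ | prev − | push {}
  [8] u=2 | in ⊤ | out ⊤ | prev ⊥ | push {4}
  [9] u=3 | in ⊤ | out ⊤ | ==
  [10] u=4 | in ⊤ | out ⊤ | prev + | push {}

Converged values:
  [0] 0
  [1] +
  [2] ⊤
  [3] ⊤
  [4] ⊤
  [5] ⊤
  [6] ⊤

no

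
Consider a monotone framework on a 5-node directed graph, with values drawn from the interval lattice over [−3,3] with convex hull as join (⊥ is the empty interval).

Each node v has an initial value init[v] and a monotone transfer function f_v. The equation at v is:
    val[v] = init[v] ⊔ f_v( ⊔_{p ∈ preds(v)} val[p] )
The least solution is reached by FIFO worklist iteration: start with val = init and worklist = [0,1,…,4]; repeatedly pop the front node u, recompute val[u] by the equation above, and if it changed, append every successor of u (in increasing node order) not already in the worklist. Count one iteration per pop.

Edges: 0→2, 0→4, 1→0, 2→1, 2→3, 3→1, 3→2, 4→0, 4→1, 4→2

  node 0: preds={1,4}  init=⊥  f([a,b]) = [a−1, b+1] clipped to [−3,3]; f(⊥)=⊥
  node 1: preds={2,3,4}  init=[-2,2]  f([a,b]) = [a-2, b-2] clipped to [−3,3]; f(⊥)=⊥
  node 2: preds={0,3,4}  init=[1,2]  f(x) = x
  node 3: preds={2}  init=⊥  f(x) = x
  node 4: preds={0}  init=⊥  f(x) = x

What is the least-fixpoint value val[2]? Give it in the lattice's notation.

Iteration log — 8 steps:
  step 1. node 0  ⊔preds=[-2,2]  new=[-3,3]  old=⊥  +wl: 
  step 2. node 1  ⊔preds=[1,2]  new=[-2,2]  stable
  step 3. node 2  ⊔preds=[-3,3]  new=[-3,3]  old=[1,2]  +wl: 1
  step 4. node 3  ⊔preds=[-3,3]  new=[-3,3]  old=⊥  +wl: 2
  step 5. node 4  ⊔preds=[-3,3]  new=[-3,3]  old=⊥  +wl: 0
  step 6. node 1  ⊔preds=[-3,3]  new=[-3,2]  old=[-2,2]  +wl: 
  step 7. node 2  ⊔preds=[-3,3]  new=[-3,3]  stable
  step 8. node 0  ⊔preds=[-3,3]  new=[-3,3]  stable

Least fixpoint reached:
  node 0: [-3,3]
  node 1: [-3,2]
  node 2: [-3,3]
  node 3: [-3,3]
  node 4: [-3,3]

[-3,3]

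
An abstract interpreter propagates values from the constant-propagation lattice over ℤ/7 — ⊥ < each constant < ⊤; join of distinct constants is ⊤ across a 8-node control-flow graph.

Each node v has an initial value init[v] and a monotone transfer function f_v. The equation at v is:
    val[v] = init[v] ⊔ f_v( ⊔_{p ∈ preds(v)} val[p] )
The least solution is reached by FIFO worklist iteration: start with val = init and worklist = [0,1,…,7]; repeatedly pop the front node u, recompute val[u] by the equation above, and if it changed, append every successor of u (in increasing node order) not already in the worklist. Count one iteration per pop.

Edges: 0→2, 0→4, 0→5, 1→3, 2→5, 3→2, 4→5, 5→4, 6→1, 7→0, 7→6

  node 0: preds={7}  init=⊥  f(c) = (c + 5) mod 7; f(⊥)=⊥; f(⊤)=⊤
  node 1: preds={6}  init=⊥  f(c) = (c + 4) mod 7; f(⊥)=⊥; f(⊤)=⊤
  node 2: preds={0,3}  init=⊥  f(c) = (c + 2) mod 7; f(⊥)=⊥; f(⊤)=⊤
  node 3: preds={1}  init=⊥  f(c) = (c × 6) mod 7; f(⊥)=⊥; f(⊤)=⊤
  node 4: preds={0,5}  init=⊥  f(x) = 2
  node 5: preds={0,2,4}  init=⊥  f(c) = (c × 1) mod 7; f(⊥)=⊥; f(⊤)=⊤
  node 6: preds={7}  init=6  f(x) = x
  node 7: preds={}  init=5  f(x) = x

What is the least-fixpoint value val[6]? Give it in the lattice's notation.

Trace (14 dequeues):
  [1] u=0 | in 5 | out 3 | prev ⊥ | push {}
  [2] u=1 | in 6 | out 3 | prev ⊥ | push {}
  [3] u=2 | in 3 | out 5 | prev ⊥ | push {}
  [4] u=3 | in 3 | out 4 | prev ⊥ | push {2}
  [5] u=4 | in 3 | out 2 | prev ⊥ | push {}
  [6] u=5 | in ⊤ | out ⊤ | prev ⊥ | push {4}
  [7] u=6 | in 5 | out ⊤ | prev 6 | push {1}
  [8] u=7 | in ⊥ | out 5 | ==
  [9] u=2 | in ⊤ | out ⊤ | prev 5 | push {5}
  [10] u=4 | in ⊤ | out 2 | ==
  [11] u=1 | in ⊤ | out ⊤ | prev 3 | push {3}
  [12] u=5 | in ⊤ | out ⊤ | ==
  [13] u=3 | in ⊤ | out ⊤ | prev 4 | push {2}
  [14] u=2 | in ⊤ | out ⊤ | ==

Converged values:
  [0] 3
  [1] ⊤
  [2] ⊤
  [3] ⊤
  [4] 2
  [5] ⊤
  [6] ⊤
  [7] 5

⊤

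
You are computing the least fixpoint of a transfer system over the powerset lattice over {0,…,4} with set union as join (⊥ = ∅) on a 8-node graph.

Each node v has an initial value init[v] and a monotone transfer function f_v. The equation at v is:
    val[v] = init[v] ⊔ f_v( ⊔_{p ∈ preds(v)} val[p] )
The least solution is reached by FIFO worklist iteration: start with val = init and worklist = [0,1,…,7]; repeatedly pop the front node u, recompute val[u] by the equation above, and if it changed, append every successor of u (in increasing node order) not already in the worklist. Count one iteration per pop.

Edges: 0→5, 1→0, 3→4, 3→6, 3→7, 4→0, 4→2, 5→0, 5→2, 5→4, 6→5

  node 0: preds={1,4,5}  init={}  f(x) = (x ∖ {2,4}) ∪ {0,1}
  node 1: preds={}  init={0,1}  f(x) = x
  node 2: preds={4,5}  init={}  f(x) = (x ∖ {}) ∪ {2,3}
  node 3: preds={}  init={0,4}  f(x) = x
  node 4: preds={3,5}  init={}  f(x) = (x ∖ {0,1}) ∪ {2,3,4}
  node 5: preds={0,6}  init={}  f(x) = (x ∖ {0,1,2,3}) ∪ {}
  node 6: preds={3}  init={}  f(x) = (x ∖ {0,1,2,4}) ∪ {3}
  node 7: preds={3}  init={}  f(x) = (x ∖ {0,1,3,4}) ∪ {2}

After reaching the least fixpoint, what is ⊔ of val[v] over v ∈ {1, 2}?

Iteration log — 11 steps:
  step 1. node 0  ⊔preds={0,1}  new={0,1}  old={}  +wl: 
  step 2. node 1  ⊔preds={}  new={0,1}  stable
  step 3. node 2  ⊔preds={}  new={2,3}  old={}  +wl: 
  step 4. node 3  ⊔preds={}  new={0,4}  stable
  step 5. node 4  ⊔preds={0,4}  new={2,3,4}  old={}  +wl: 0,2
  step 6. node 5  ⊔preds={0,1}  new={}  stable
  step 7. node 6  ⊔preds={0,4}  new={3}  old={}  +wl: 5
  step 8. node 7  ⊔preds={0,4}  new={2}  old={}  +wl: 
  step 9. node 0  ⊔preds={0,1,2,3,4}  new={0,1,3}  old={0,1}  +wl: 
  step 10. node 2  ⊔preds={2,3,4}  new={2,3,4}  old={2,3}  +wl: 
  step 11. node 5  ⊔preds={0,1,3}  new={}  stable

Least fixpoint reached:
  node 0: {0,1,3}
  node 1: {0,1}
  node 2: {2,3,4}
  node 3: {0,4}
  node 4: {2,3,4}
  node 5: {}
  node 6: {3}
  node 7: {2}

{0,1,2,3,4}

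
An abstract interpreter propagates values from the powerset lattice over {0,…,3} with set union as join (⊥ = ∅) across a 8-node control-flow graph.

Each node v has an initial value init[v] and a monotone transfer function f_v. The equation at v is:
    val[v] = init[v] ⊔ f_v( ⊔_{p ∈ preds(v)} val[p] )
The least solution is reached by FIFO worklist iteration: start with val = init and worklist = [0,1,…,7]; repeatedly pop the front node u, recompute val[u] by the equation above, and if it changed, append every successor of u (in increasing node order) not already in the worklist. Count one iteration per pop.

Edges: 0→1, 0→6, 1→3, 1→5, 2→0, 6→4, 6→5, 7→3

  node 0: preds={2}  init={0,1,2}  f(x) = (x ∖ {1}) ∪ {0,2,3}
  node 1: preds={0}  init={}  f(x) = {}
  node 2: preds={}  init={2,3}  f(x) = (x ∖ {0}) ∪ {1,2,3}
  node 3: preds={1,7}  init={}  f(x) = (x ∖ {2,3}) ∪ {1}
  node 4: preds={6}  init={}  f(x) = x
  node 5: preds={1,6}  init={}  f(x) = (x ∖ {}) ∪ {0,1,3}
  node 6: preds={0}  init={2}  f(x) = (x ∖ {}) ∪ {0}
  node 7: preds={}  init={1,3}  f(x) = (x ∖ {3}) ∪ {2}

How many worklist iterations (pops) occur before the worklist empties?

12

Worklist (12 pops):
  #1 pop 0: in={2,3} → {0,1,2,3} (was {0,1,2}); enqueue []
  #2 pop 1: in={0,1,2,3} → {} (no change)
  #3 pop 2: in={} → {1,2,3} (was {2,3}); enqueue [0]
  #4 pop 3: in={1,3} → {1} (was {}); enqueue []
  #5 pop 4: in={2} → {2} (was {}); enqueue []
  #6 pop 5: in={2} → {0,1,2,3} (was {}); enqueue []
  #7 pop 6: in={0,1,2,3} → {0,1,2,3} (was {2}); enqueue [4,5]
  #8 pop 7: in={} → {1,2,3} (was {1,3}); enqueue [3]
  #9 pop 0: in={1,2,3} → {0,1,2,3} (no change)
  #10 pop 4: in={0,1,2,3} → {0,1,2,3} (was {2}); enqueue []
  #11 pop 5: in={0,1,2,3} → {0,1,2,3} (no change)
  #12 pop 3: in={1,2,3} → {1} (no change)

Fixpoint:
  val[0] = {0,1,2,3}
  val[1] = {}
  val[2] = {1,2,3}
  val[3] = {1}
  val[4] = {0,1,2,3}
  val[5] = {0,1,2,3}
  val[6] = {0,1,2,3}
  val[7] = {1,2,3}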